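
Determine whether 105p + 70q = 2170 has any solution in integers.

yes

gcd(105, 70) = 35  (105 = 1*70 + 35, 70 = 2*35).
35 divides 2170, so integer solutions exist.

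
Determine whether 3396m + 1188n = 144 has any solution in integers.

gcd(3396, 1188):
  3396 = 2·1188 + 1020
  1188 = 1·1020 + 168
  1020 = 6·168 + 12
  168 = 14·12
so gcd(3396, 1188) = 12.
12 divides 144, so integer solutions exist.

yes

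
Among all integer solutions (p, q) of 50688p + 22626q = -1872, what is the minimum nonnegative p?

932

gcd(50688, 22626):
  50688 = 2*22626 + 5436
  22626 = 4*5436 + 882
  5436 = 6*882 + 144
  882 = 6*144 + 18
  144 = 8*18
so gcd(50688, 22626) = 18.
18 divides -1872, so solutions exist.
Back-substitute for Bézout coefficients:
  18 = 882 - 6*144
  ... = 50688*(-154) + 22626*(345)
Scale by -1872/18 = -104: (p₀, q₀) = (16016, -35880).
General solution: p = 16016 + 1257t, q = -35880 - 2816t for integer t.
p ≥ 0: smallest is 16016 mod 1257 = 932 (at t = -12), with q = -2088.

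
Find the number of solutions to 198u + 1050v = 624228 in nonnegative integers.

18

gcd(1050, 198) = 6.
By Bézout, 198*(-53) + 1050*(10) = 6.
One solution: (61, 583).
General: u = 61 + 175t, v = 583 - 33t.
u ≥ 0 ⇒ t ≥ 0; v ≥ 0 ⇒ t ≤ 17. So t ∈ [0, 17]: 18 solutions.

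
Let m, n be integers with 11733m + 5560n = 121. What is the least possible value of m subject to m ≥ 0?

1397

gcd(11733, 5560) = 1.
1 divides 121, so solutions exist.
By Bézout, 11733*(517) + 5560*(-1091) = 1.
Scale by 121/1 = 121: (m₀, n₀) = (62557, -132011).
General solution: m = 62557 + 5560t, n = -132011 - 11733t for integer t.
m ≥ 0: smallest is 62557 mod 5560 = 1397 (at t = -11), with n = -2948.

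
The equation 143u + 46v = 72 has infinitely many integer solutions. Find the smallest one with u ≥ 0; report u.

gcd(143, 46) = 1.
1 divides 72, so solutions exist.
By Bézout, 143×(-9) + 46×(28) = 1.
Scale by 72/1 = 72: (u₀, v₀) = (-648, 2016).
General solution: u = -648 + 46t, v = 2016 - 143t for integer t.
u ≥ 0: smallest is -648 mod 46 = 42 (at t = 15), with v = -129.

42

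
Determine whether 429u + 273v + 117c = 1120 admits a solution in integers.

no

gcd(429, 273):
  429 = 1×273 + 156
  273 = 1×156 + 117
  156 = 1×117 + 39
  117 = 3×39
so gcd(429, 273) = 39.
gcd(39, 117) = 39.
39 does not divide 1120 (remainder 28), so no integer solutions.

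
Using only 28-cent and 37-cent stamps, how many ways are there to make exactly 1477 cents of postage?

Need nonnegative integers with 28j + 37k = 1477.
gcd(28, 37) = 1, and 28·(4) + 37·(-3) = 1.
So (j₀, k₀) = (5908, -4431); general j = 5908 + 37t, k = -4431 - 28t.
j ≥ 0 ⇒ t ≥ -159; k ≥ 0 ⇒ t ≤ -159. That's 1 value of t.

1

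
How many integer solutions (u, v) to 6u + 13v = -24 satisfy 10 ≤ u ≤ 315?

23

gcd(13, 6) = 1.
By Bézout, 6×(-2) + 13×(1) = 1.
Particular solution: (9, -6).
General solution: u = 9 + 13t, v = -6 - 6t for integer t.
10 ≤ 9 + 13t ≤ 315 gives t ∈ [1, 23], which is 23 values.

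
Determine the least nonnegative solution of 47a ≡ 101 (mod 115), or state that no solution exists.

gcd(115, 47) = 1  (115 = 2*47 + 21, 47 = 2*21 + 5, 21 = 4*5 + 1, 5 = 5*1).
1 divides 101, so solutions exist.
Back-substituting, 47*(-22) + 115*(9) = 1.
So 47*(-22) ≡ 1 (mod 115); multiply by 101: a ≡ -2222 (mod 115).
Smallest nonnegative: a = -2222 mod 115 = 78.

78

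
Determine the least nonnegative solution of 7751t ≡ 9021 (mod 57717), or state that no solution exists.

gcd(57717, 7751) = 1.
1 divides 9021, so solutions exist.
By Bézout, 7751×(-3820) + 57717×(513) = 1.
So 7751×(-3820) ≡ 1 (mod 57717); multiply by 9021: t ≡ -34460220 (mod 57717).
Smallest nonnegative: t = -34460220 mod 57717 = 54546.

54546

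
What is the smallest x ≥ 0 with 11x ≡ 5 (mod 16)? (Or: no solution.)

15

gcd(16, 11) = 1  (16 = 1·11 + 5, 11 = 2·5 + 1, 5 = 5·1).
1 divides 5, so solutions exist.
Back-substituting, 11·(3) + 16·(-2) = 1.
So 11·(3) ≡ 1 (mod 16); multiply by 5: x ≡ 15 (mod 16).
Smallest nonnegative: x = 15 mod 16 = 15.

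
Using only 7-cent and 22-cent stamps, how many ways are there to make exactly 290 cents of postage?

Need nonnegative integers with 7j + 22k = 290.
gcd(7, 22) = 1, and 7·(-3) + 22·(1) = 1.
So (j₀, k₀) = (-870, 290); general j = -870 + 22t, k = 290 - 7t.
j ≥ 0 ⇒ t ≥ 40; k ≥ 0 ⇒ t ≤ 41. That's 2 values of t.

2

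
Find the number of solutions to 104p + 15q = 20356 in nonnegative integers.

13

gcd(104, 15):
  104 = 6*15 + 14
  15 = 1*14 + 1
  14 = 14*1
so gcd(104, 15) = 1.
Back-substitute for Bézout coefficients:
  1 = 15 - 1*14
  ... = 104*(-1) + 15*(7)
Scale by 20356: one solution is (-20356, 142492). Reduce p mod 15: (14, 1260).
General: p = 14 + 15t, q = 1260 - 104t.
p ≥ 0 ⇒ t ≥ 0; q ≥ 0 ⇒ t ≤ 12. So t ∈ [0, 12]: 13 solutions.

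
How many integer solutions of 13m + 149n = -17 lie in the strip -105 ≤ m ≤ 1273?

10

gcd(149, 13) = 1.
By Bézout, 13*(23) + 149*(-2) = 1.
Particular solution: (56, -5).
General solution: m = 56 + 149t, n = -5 - 13t for integer t.
-105 ≤ 56 + 149t ≤ 1273 gives t ∈ [-1, 8], which is 10 values.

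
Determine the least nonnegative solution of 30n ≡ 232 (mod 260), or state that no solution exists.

gcd(260, 30) = 10.
10 does not divide 232, so the congruence has no solution.

no solution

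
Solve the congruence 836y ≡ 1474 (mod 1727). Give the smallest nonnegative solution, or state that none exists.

gcd(1727, 836) = 11.
11 divides 1474, so solutions exist.
By Bézout, 836·(31) + 1727·(-15) = 11.
So 836·(31) ≡ 11 (mod 1727); multiply by 134: y ≡ 4154 (mod 157).
Smallest nonnegative: y = 4154 mod 157 = 72.

72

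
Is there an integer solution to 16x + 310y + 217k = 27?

gcd(310, 16) = 2  (310 = 19*16 + 6, 16 = 2*6 + 4, 6 = 1*4 + 2, 4 = 2*2).
gcd(2, 217) = 1.
1 divides 27, so integer solutions exist.

yes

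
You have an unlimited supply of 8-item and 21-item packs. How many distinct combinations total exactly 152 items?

1

Need nonnegative integers with 8j + 21k = 152.
gcd(8, 21) = 1, and 8·(8) + 21·(-3) = 1.
So (j₀, k₀) = (1216, -456); general j = 1216 + 21t, k = -456 - 8t.
j ≥ 0 ⇒ t ≥ -57; k ≥ 0 ⇒ t ≤ -57. That's 1 value of t.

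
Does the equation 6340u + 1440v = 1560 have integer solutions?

gcd(6340, 1440) = 20  (6340 = 4×1440 + 580, 1440 = 2×580 + 280, 580 = 2×280 + 20, 280 = 14×20).
20 divides 1560, so integer solutions exist.

yes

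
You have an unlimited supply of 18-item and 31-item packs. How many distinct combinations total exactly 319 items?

1

Need nonnegative integers with 18j + 31k = 319.
gcd(18, 31) = 1, and 18·(-12) + 31·(7) = 1.
So (j₀, k₀) = (-3828, 2233); general j = -3828 + 31t, k = 2233 - 18t.
j ≥ 0 ⇒ t ≥ 124; k ≥ 0 ⇒ t ≤ 124. That's 1 value of t.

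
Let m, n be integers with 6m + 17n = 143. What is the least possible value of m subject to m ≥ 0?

4

gcd(17, 6):
  17 = 2×6 + 5
  6 = 1×5 + 1
  5 = 5×1
so gcd(17, 6) = 1.
1 divides 143, so solutions exist.
Back-substitute for Bézout coefficients:
  1 = 6 - 1×5
  ... = 6×(3) + 17×(-1)
Scale by 143/1 = 143: (m₀, n₀) = (429, -143).
General solution: m = 429 + 17t, n = -143 - 6t for integer t.
m ≥ 0: smallest is 429 mod 17 = 4 (at t = -25), with n = 7.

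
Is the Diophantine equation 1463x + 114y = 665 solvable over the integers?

yes

gcd(1463, 114) = 19  (1463 = 12×114 + 95, 114 = 1×95 + 19, 95 = 5×19).
19 divides 665, so integer solutions exist.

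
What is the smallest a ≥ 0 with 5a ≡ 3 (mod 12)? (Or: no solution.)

gcd(12, 5) = 1  (12 = 2·5 + 2, 5 = 2·2 + 1, 2 = 2·1).
1 divides 3, so solutions exist.
Back-substituting, 5·(5) + 12·(-2) = 1.
So 5·(5) ≡ 1 (mod 12); multiply by 3: a ≡ 15 (mod 12).
Smallest nonnegative: a = 15 mod 12 = 3.

3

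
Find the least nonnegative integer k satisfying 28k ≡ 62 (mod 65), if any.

gcd(65, 28) = 1  (65 = 2×28 + 9, 28 = 3×9 + 1, 9 = 9×1).
1 divides 62, so solutions exist.
Back-substituting, 28×(7) + 65×(-3) = 1.
So 28×(7) ≡ 1 (mod 65); multiply by 62: k ≡ 434 (mod 65).
Smallest nonnegative: k = 434 mod 65 = 44.

44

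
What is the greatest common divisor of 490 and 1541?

1

gcd(1541, 490) = 1  (1541 = 3×490 + 71, 490 = 6×71 + 64, 71 = 1×64 + 7, 64 = 9×7 + 1, 7 = 7×1).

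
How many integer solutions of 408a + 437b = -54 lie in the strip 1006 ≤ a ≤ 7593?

gcd(437, 408) = 1.
By Bézout, 408×(-211) + 437×(197) = 1.
Particular solution: (32, -30).
General solution: a = 32 + 437t, b = -30 - 408t for integer t.
1006 ≤ 32 + 437t ≤ 7593 gives t ∈ [3, 17], which is 15 values.

15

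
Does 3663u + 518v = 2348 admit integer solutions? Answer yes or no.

gcd(3663, 518):
  3663 = 7*518 + 37
  518 = 14*37
so gcd(3663, 518) = 37.
37 does not divide 2348 (remainder 17), so no integer solutions.

no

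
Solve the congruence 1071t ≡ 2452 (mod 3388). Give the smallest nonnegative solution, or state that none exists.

no solution

gcd(3388, 1071) = 7  (3388 = 3·1071 + 175, 1071 = 6·175 + 21, 175 = 8·21 + 7, 21 = 3·7).
7 does not divide 2452, so the congruence has no solution.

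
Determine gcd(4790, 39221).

1

gcd(39221, 4790):
  39221 = 8*4790 + 901
  4790 = 5*901 + 285
  901 = 3*285 + 46
  285 = 6*46 + 9
  46 = 5*9 + 1
  9 = 9*1
so gcd(39221, 4790) = 1.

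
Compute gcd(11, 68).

gcd(68, 11):
  68 = 6×11 + 2
  11 = 5×2 + 1
  2 = 2×1
so gcd(68, 11) = 1.

1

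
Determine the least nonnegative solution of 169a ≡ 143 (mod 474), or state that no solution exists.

gcd(474, 169):
  474 = 2*169 + 136
  169 = 1*136 + 33
  136 = 4*33 + 4
  33 = 8*4 + 1
  4 = 4*1
so gcd(474, 169) = 1.
1 divides 143, so solutions exist.
Back-substitute for Bézout coefficients:
  1 = 33 - 8*4
  ... = 169*(115) + 474*(-41)
So 169*(115) ≡ 1 (mod 474); multiply by 143: a ≡ 16445 (mod 474).
Smallest nonnegative: a = 16445 mod 474 = 329.

329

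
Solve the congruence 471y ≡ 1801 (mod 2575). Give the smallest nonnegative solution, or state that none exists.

556

gcd(2575, 471) = 1  (2575 = 5*471 + 220, 471 = 2*220 + 31, 220 = 7*31 + 3, 31 = 10*3 + 1, 3 = 3*1).
1 divides 1801, so solutions exist.
Back-substituting, 471*(831) + 2575*(-152) = 1.
So 471*(831) ≡ 1 (mod 2575); multiply by 1801: y ≡ 1496631 (mod 2575).
Smallest nonnegative: y = 1496631 mod 2575 = 556.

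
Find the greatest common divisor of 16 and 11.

1

gcd(16, 11):
  16 = 1×11 + 5
  11 = 2×5 + 1
  5 = 5×1
so gcd(16, 11) = 1.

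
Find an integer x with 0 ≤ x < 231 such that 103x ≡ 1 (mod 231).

gcd(231, 103) = 1.
By Bézout, 103*(-74) + 231*(33) = 1.
So 103*-74 ≡ 1 (mod 231), and -74 mod 231 = 157.

157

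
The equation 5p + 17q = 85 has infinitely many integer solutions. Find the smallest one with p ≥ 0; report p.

0

gcd(17, 5):
  17 = 3·5 + 2
  5 = 2·2 + 1
  2 = 2·1
so gcd(17, 5) = 1.
1 divides 85, so solutions exist.
Back-substitute for Bézout coefficients:
  1 = 5 - 2·2
  ... = 5·(7) + 17·(-2)
Scale by 85/1 = 85: (p₀, q₀) = (595, -170).
General solution: p = 595 + 17t, q = -170 - 5t for integer t.
p ≥ 0: smallest is 595 mod 17 = 0 (at t = -35), with q = 5.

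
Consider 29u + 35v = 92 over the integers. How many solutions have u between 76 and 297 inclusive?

gcd(35, 29) = 1.
By Bézout, 29×(-6) + 35×(5) = 1.
Particular solution: (8, -4).
General solution: u = 8 + 35t, v = -4 - 29t for integer t.
76 ≤ 8 + 35t ≤ 297 gives t ∈ [2, 8], which is 7 values.

7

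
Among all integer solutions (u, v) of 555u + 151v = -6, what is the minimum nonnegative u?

gcd(555, 151):
  555 = 3*151 + 102
  151 = 1*102 + 49
  102 = 2*49 + 4
  49 = 12*4 + 1
  4 = 4*1
so gcd(555, 151) = 1.
1 divides -6, so solutions exist.
Back-substitute for Bézout coefficients:
  1 = 49 - 12*4
  ... = 555*(-37) + 151*(136)
Scale by -6/1 = -6: (u₀, v₀) = (222, -816).
General solution: u = 222 + 151t, v = -816 - 555t for integer t.
u ≥ 0: smallest is 222 mod 151 = 71 (at t = -1), with v = -261.

71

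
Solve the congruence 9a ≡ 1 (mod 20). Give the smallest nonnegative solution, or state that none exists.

gcd(20, 9):
  20 = 2×9 + 2
  9 = 4×2 + 1
  2 = 2×1
so gcd(20, 9) = 1.
1 divides 1, so solutions exist.
Back-substitute for Bézout coefficients:
  1 = 9 - 4×2
  ... = 9×(9) + 20×(-4)
So 9×(9) ≡ 1 (mod 20); multiply by 1: a ≡ 9 (mod 20).
Smallest nonnegative: a = 9 mod 20 = 9.

9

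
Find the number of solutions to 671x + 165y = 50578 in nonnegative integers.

5

gcd(671, 165):
  671 = 4×165 + 11
  165 = 15×11
so gcd(671, 165) = 11.
Back-substitute for Bézout coefficients:
  11 = 671 - 4×165
  ... = 671×(1) + 165×(-4)
Scale by 4598: one solution is (4598, -18392). Reduce x mod 15: (8, 274).
General: x = 8 + 15t, y = 274 - 61t.
x ≥ 0 ⇒ t ≥ 0; y ≥ 0 ⇒ t ≤ 4. So t ∈ [0, 4]: 5 solutions.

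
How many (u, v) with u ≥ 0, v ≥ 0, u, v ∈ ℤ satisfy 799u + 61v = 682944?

14

gcd(799, 61):
  799 = 13·61 + 6
  61 = 10·6 + 1
  6 = 6·1
so gcd(799, 61) = 1.
Back-substitute for Bézout coefficients:
  1 = 61 - 10·6
  ... = 799·(-10) + 61·(131)
Scale by 682944: one solution is (-6829440, 89465664). Reduce u mod 61: (59, 10423).
General: u = 59 + 61t, v = 10423 - 799t.
u ≥ 0 ⇒ t ≥ 0; v ≥ 0 ⇒ t ≤ 13. So t ∈ [0, 13]: 14 solutions.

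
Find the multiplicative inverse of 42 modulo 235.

28

gcd(235, 42):
  235 = 5·42 + 25
  42 = 1·25 + 17
  25 = 1·17 + 8
  17 = 2·8 + 1
  8 = 8·1
so gcd(235, 42) = 1.
Back-substitute for Bézout coefficients:
  1 = 17 - 2·8
  ... = 42·(28) + 235·(-5)
So 42·28 ≡ 1 (mod 235), and 28 mod 235 = 28.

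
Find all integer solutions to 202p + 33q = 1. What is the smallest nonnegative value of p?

gcd(202, 33):
  202 = 6*33 + 4
  33 = 8*4 + 1
  4 = 4*1
so gcd(202, 33) = 1.
1 divides 1, so solutions exist.
Back-substitute for Bézout coefficients:
  1 = 33 - 8*4
  ... = 202*(-8) + 33*(49)
Scale by 1/1 = 1: (p₀, q₀) = (-8, 49).
General solution: p = -8 + 33t, q = 49 - 202t for integer t.
p ≥ 0: smallest is -8 mod 33 = 25 (at t = 1), with q = -153.

25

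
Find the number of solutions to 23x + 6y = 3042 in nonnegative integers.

23

gcd(23, 6):
  23 = 3·6 + 5
  6 = 1·5 + 1
  5 = 5·1
so gcd(23, 6) = 1.
Back-substitute for Bézout coefficients:
  1 = 6 - 1·5
  ... = 23·(-1) + 6·(4)
Scale by 3042: one solution is (-3042, 12168). Reduce x mod 6: (0, 507).
General: x = 0 + 6t, y = 507 - 23t.
x ≥ 0 ⇒ t ≥ 0; y ≥ 0 ⇒ t ≤ 22. So t ∈ [0, 22]: 23 solutions.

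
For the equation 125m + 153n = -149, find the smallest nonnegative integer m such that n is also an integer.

gcd(153, 125):
  153 = 1×125 + 28
  125 = 4×28 + 13
  28 = 2×13 + 2
  13 = 6×2 + 1
  2 = 2×1
so gcd(153, 125) = 1.
1 divides -149, so solutions exist.
Back-substitute for Bézout coefficients:
  1 = 13 - 6×2
  ... = 125×(71) + 153×(-58)
Scale by -149/1 = -149: (m₀, n₀) = (-10579, 8642).
General solution: m = -10579 + 153t, n = 8642 - 125t for integer t.
m ≥ 0: smallest is -10579 mod 153 = 131 (at t = 70), with n = -108.

131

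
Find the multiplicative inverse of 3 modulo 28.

gcd(28, 3):
  28 = 9*3 + 1
  3 = 3*1
so gcd(28, 3) = 1.
Back-substitute for Bézout coefficients:
  1 = 28 - 9*3
  ... = 3*(-9) + 28*(1)
So 3*-9 ≡ 1 (mod 28), and -9 mod 28 = 19.

19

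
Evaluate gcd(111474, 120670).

22

gcd(120670, 111474) = 22  (120670 = 1*111474 + 9196, 111474 = 12*9196 + 1122, 9196 = 8*1122 + 220, 1122 = 5*220 + 22, 220 = 10*22).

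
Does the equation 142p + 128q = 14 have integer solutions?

yes

gcd(142, 128):
  142 = 1×128 + 14
  128 = 9×14 + 2
  14 = 7×2
so gcd(142, 128) = 2.
2 divides 14, so integer solutions exist.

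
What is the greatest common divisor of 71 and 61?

1

gcd(71, 61) = 1  (71 = 1×61 + 10, 61 = 6×10 + 1, 10 = 10×1).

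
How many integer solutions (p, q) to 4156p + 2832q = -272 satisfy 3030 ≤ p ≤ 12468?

14

gcd(4156, 2832):
  4156 = 1×2832 + 1324
  2832 = 2×1324 + 184
  1324 = 7×184 + 36
  184 = 5×36 + 4
  36 = 9×4
so gcd(4156, 2832) = 4.
Back-substitute for Bézout coefficients:
  4 = 184 - 5×36
  ... = 4156×(-77) + 2832×(113)
Scale by -68: particular solution (5236, -7684); reduce p mod 708: (280, -411).
General solution: p = 280 + 708t, q = -411 - 1039t for integer t.
3030 ≤ 280 + 708t ≤ 12468 gives t ∈ [4, 17], which is 14 values.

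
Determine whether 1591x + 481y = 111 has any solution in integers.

gcd(1591, 481):
  1591 = 3·481 + 148
  481 = 3·148 + 37
  148 = 4·37
so gcd(1591, 481) = 37.
37 divides 111, so integer solutions exist.

yes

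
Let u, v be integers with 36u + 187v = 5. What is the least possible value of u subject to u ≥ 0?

gcd(187, 36):
  187 = 5*36 + 7
  36 = 5*7 + 1
  7 = 7*1
so gcd(187, 36) = 1.
1 divides 5, so solutions exist.
Back-substitute for Bézout coefficients:
  1 = 36 - 5*7
  ... = 36*(26) + 187*(-5)
Scale by 5/1 = 5: (u₀, v₀) = (130, -25).
General solution: u = 130 + 187t, v = -25 - 36t for integer t.
u ≥ 0: smallest is 130 mod 187 = 130 (at t = 0), with v = -25.

130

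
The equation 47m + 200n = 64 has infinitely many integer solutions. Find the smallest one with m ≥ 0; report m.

112

gcd(200, 47) = 1.
1 divides 64, so solutions exist.
By Bézout, 47×(-17) + 200×(4) = 1.
Scale by 64/1 = 64: (m₀, n₀) = (-1088, 256).
General solution: m = -1088 + 200t, n = 256 - 47t for integer t.
m ≥ 0: smallest is -1088 mod 200 = 112 (at t = 6), with n = -26.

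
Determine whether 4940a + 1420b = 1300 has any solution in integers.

yes

gcd(4940, 1420):
  4940 = 3·1420 + 680
  1420 = 2·680 + 60
  680 = 11·60 + 20
  60 = 3·20
so gcd(4940, 1420) = 20.
20 divides 1300, so integer solutions exist.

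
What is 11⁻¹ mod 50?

gcd(50, 11) = 1.
By Bézout, 11*(-9) + 50*(2) = 1.
So 11*-9 ≡ 1 (mod 50), and -9 mod 50 = 41.

41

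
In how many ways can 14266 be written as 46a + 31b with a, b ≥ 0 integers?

gcd(46, 31):
  46 = 1*31 + 15
  31 = 2*15 + 1
  15 = 15*1
so gcd(46, 31) = 1.
Back-substitute for Bézout coefficients:
  1 = 31 - 2*15
  ... = 46*(-2) + 31*(3)
Scale by 14266: one solution is (-28532, 42798). Reduce a mod 31: (19, 432).
General: a = 19 + 31t, b = 432 - 46t.
a ≥ 0 ⇒ t ≥ 0; b ≥ 0 ⇒ t ≤ 9. So t ∈ [0, 9]: 10 solutions.

10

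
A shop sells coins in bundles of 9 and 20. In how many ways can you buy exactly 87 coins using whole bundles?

1

Need nonnegative integers with 9j + 20k = 87.
gcd(9, 20) = 1, and 9·(9) + 20·(-4) = 1.
So (j₀, k₀) = (783, -348); general j = 783 + 20t, k = -348 - 9t.
j ≥ 0 ⇒ t ≥ -39; k ≥ 0 ⇒ t ≤ -39. That's 1 value of t.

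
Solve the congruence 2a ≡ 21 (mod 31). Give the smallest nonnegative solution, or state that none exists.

gcd(31, 2) = 1.
1 divides 21, so solutions exist.
By Bézout, 2×(-15) + 31×(1) = 1.
So 2×(-15) ≡ 1 (mod 31); multiply by 21: a ≡ -315 (mod 31).
Smallest nonnegative: a = -315 mod 31 = 26.

26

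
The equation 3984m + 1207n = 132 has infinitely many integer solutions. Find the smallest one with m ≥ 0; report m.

gcd(3984, 1207):
  3984 = 3*1207 + 363
  1207 = 3*363 + 118
  363 = 3*118 + 9
  118 = 13*9 + 1
  9 = 9*1
so gcd(3984, 1207) = 1.
1 divides 132, so solutions exist.
Back-substitute for Bézout coefficients:
  1 = 118 - 13*9
  ... = 3984*(-133) + 1207*(439)
Scale by 132/1 = 132: (m₀, n₀) = (-17556, 57948).
General solution: m = -17556 + 1207t, n = 57948 - 3984t for integer t.
m ≥ 0: smallest is -17556 mod 1207 = 549 (at t = 15), with n = -1812.

549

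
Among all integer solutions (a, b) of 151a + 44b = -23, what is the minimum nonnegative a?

gcd(151, 44):
  151 = 3×44 + 19
  44 = 2×19 + 6
  19 = 3×6 + 1
  6 = 6×1
so gcd(151, 44) = 1.
1 divides -23, so solutions exist.
Back-substitute for Bézout coefficients:
  1 = 19 - 3×6
  ... = 151×(7) + 44×(-24)
Scale by -23/1 = -23: (a₀, b₀) = (-161, 552).
General solution: a = -161 + 44t, b = 552 - 151t for integer t.
a ≥ 0: smallest is -161 mod 44 = 15 (at t = 4), with b = -52.

15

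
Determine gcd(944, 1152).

16

gcd(1152, 944) = 16  (1152 = 1*944 + 208, 944 = 4*208 + 112, 208 = 1*112 + 96, 112 = 1*96 + 16, 96 = 6*16).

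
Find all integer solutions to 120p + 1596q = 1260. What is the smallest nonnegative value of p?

77

gcd(1596, 120) = 12.
12 divides 1260, so solutions exist.
By Bézout, 120·(40) + 1596·(-3) = 12.
Scale by 1260/12 = 105: (p₀, q₀) = (4200, -315).
General solution: p = 4200 + 133t, q = -315 - 10t for integer t.
p ≥ 0: smallest is 4200 mod 133 = 77 (at t = -31), with q = -5.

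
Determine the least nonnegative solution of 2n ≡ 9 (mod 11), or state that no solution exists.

10

gcd(11, 2):
  11 = 5×2 + 1
  2 = 2×1
so gcd(11, 2) = 1.
1 divides 9, so solutions exist.
Back-substitute for Bézout coefficients:
  1 = 11 - 5×2
  ... = 2×(-5) + 11×(1)
So 2×(-5) ≡ 1 (mod 11); multiply by 9: n ≡ -45 (mod 11).
Smallest nonnegative: n = -45 mod 11 = 10.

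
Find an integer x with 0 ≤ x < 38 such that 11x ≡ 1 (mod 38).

gcd(38, 11) = 1  (38 = 3×11 + 5, 11 = 2×5 + 1, 5 = 5×1).
Back-substituting, 11×(7) + 38×(-2) = 1.
So 11×7 ≡ 1 (mod 38), and 7 mod 38 = 7.

7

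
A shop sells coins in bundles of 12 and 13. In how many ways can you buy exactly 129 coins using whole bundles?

Need nonnegative integers with 12j + 13k = 129.
gcd(12, 13) = 1, and 12·(-1) + 13·(1) = 1.
So (j₀, k₀) = (-129, 129); general j = -129 + 13t, k = 129 - 12t.
j ≥ 0 ⇒ t ≥ 10; k ≥ 0 ⇒ t ≤ 10. That's 1 value of t.

1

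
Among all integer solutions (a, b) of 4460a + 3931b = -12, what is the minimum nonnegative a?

gcd(4460, 3931) = 1.
1 divides -12, so solutions exist.
By Bézout, 4460·(431) + 3931·(-489) = 1.
Scale by -12/1 = -12: (a₀, b₀) = (-5172, 5868).
General solution: a = -5172 + 3931t, b = 5868 - 4460t for integer t.
a ≥ 0: smallest is -5172 mod 3931 = 2690 (at t = 2), with b = -3052.

2690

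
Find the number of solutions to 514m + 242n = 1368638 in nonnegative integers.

22

gcd(514, 242) = 2  (514 = 2×242 + 30, 242 = 8×30 + 2, 30 = 15×2).
Back-substituting, 514×(-8) + 242×(17) = 2.
Scale by 684319: one solution is (-5474552, 11633423). Reduce m mod 121: (93, 5458).
General: m = 93 + 121t, n = 5458 - 257t.
m ≥ 0 ⇒ t ≥ 0; n ≥ 0 ⇒ t ≤ 21. So t ∈ [0, 21]: 22 solutions.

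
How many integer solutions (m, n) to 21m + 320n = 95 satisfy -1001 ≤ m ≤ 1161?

7

gcd(320, 21) = 1.
By Bézout, 21*(61) + 320*(-4) = 1.
Particular solution: (35, -2).
General solution: m = 35 + 320t, n = -2 - 21t for integer t.
-1001 ≤ 35 + 320t ≤ 1161 gives t ∈ [-3, 3], which is 7 values.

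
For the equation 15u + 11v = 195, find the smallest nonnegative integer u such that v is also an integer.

gcd(15, 11):
  15 = 1×11 + 4
  11 = 2×4 + 3
  4 = 1×3 + 1
  3 = 3×1
so gcd(15, 11) = 1.
1 divides 195, so solutions exist.
Back-substitute for Bézout coefficients:
  1 = 4 - 1×3
  ... = 15×(3) + 11×(-4)
Scale by 195/1 = 195: (u₀, v₀) = (585, -780).
General solution: u = 585 + 11t, v = -780 - 15t for integer t.
u ≥ 0: smallest is 585 mod 11 = 2 (at t = -53), with v = 15.

2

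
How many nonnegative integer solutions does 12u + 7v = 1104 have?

gcd(12, 7) = 1  (12 = 1·7 + 5, 7 = 1·5 + 2, 5 = 2·2 + 1, 2 = 2·1).
Back-substituting, 12·(3) + 7·(-5) = 1.
Scale by 1104: one solution is (3312, -5520). Reduce u mod 7: (1, 156).
General: u = 1 + 7t, v = 156 - 12t.
u ≥ 0 ⇒ t ≥ 0; v ≥ 0 ⇒ t ≤ 13. So t ∈ [0, 13]: 14 solutions.

14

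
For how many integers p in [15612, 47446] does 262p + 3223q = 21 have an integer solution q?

10

gcd(3223, 262) = 1.
By Bézout, 262*(775) + 3223*(-63) = 1.
Particular solution: (160, -13).
General solution: p = 160 + 3223t, q = -13 - 262t for integer t.
15612 ≤ 160 + 3223t ≤ 47446 gives t ∈ [5, 14], which is 10 values.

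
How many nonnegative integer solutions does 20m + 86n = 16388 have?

19

gcd(86, 20) = 2.
By Bézout, 20×(13) + 86×(-3) = 2.
One solution: (11, 188).
General: m = 11 + 43t, n = 188 - 10t.
m ≥ 0 ⇒ t ≥ 0; n ≥ 0 ⇒ t ≤ 18. So t ∈ [0, 18]: 19 solutions.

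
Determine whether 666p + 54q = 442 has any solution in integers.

no

gcd(666, 54) = 18.
18 does not divide 442 (remainder 10), so no integer solutions.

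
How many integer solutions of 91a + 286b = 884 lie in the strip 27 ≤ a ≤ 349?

15

gcd(286, 91) = 13.
By Bézout, 91*(-3) + 286*(1) = 13.
Particular solution: (16, -2).
General solution: a = 16 + 22t, b = -2 - 7t for integer t.
27 ≤ 16 + 22t ≤ 349 gives t ∈ [1, 15], which is 15 values.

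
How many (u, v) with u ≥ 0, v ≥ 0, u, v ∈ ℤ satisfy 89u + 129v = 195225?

gcd(129, 89):
  129 = 1*89 + 40
  89 = 2*40 + 9
  40 = 4*9 + 4
  9 = 2*4 + 1
  4 = 4*1
so gcd(129, 89) = 1.
Back-substitute for Bézout coefficients:
  1 = 9 - 2*4
  ... = 89*(29) + 129*(-20)
Scale by 195225: one solution is (5661525, -3904500). Reduce u mod 129: (102, 1443).
General: u = 102 + 129t, v = 1443 - 89t.
u ≥ 0 ⇒ t ≥ 0; v ≥ 0 ⇒ t ≤ 16. So t ∈ [0, 16]: 17 solutions.

17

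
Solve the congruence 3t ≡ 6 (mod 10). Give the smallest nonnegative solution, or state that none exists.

gcd(10, 3):
  10 = 3·3 + 1
  3 = 3·1
so gcd(10, 3) = 1.
1 divides 6, so solutions exist.
Back-substitute for Bézout coefficients:
  1 = 10 - 3·3
  ... = 3·(-3) + 10·(1)
So 3·(-3) ≡ 1 (mod 10); multiply by 6: t ≡ -18 (mod 10).
Smallest nonnegative: t = -18 mod 10 = 2.

2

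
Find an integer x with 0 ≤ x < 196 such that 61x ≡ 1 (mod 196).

gcd(196, 61) = 1  (196 = 3×61 + 13, 61 = 4×13 + 9, 13 = 1×9 + 4, 9 = 2×4 + 1, 4 = 4×1).
Back-substituting, 61×(45) + 196×(-14) = 1.
So 61×45 ≡ 1 (mod 196), and 45 mod 196 = 45.

45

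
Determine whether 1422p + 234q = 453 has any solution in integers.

no

gcd(1422, 234) = 18  (1422 = 6·234 + 18, 234 = 13·18).
18 does not divide 453 (remainder 3), so no integer solutions.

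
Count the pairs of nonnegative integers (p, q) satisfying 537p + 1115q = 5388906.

9

gcd(1115, 537) = 1  (1115 = 2×537 + 41, 537 = 13×41 + 4, 41 = 10×4 + 1, 4 = 4×1).
Back-substituting, 537×(-272) + 1115×(131) = 1.
Scale by 5388906: one solution is (-1465782432, 705946686). Reduce p mod 1115: (1028, 4338).
General: p = 1028 + 1115t, q = 4338 - 537t.
p ≥ 0 ⇒ t ≥ 0; q ≥ 0 ⇒ t ≤ 8. So t ∈ [0, 8]: 9 solutions.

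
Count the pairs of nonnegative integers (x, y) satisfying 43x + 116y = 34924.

gcd(116, 43) = 1.
By Bézout, 43×(27) + 116×(-10) = 1.
One solution: (100, 264).
General: x = 100 + 116t, y = 264 - 43t.
x ≥ 0 ⇒ t ≥ 0; y ≥ 0 ⇒ t ≤ 6. So t ∈ [0, 6]: 7 solutions.

7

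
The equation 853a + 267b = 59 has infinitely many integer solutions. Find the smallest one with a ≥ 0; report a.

gcd(853, 267) = 1.
1 divides 59, so solutions exist.
By Bézout, 853·(-77) + 267·(246) = 1.
Scale by 59/1 = 59: (a₀, b₀) = (-4543, 14514).
General solution: a = -4543 + 267t, b = 14514 - 853t for integer t.
a ≥ 0: smallest is -4543 mod 267 = 263 (at t = 18), with b = -840.

263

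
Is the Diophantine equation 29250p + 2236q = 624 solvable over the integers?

yes

gcd(29250, 2236) = 26  (29250 = 13*2236 + 182, 2236 = 12*182 + 52, 182 = 3*52 + 26, 52 = 2*26).
26 divides 624, so integer solutions exist.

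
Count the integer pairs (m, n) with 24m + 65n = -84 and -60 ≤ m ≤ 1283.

21

gcd(65, 24) = 1.
By Bézout, 24·(19) + 65·(-7) = 1.
Particular solution: (29, -12).
General solution: m = 29 + 65t, n = -12 - 24t for integer t.
-60 ≤ 29 + 65t ≤ 1283 gives t ∈ [-1, 19], which is 21 values.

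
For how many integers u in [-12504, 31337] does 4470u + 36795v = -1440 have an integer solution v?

18

gcd(36795, 4470):
  36795 = 8·4470 + 1035
  4470 = 4·1035 + 330
  1035 = 3·330 + 45
  330 = 7·45 + 15
  45 = 3·15
so gcd(36795, 4470) = 15.
Back-substitute for Bézout coefficients:
  15 = 330 - 7·45
  ... = 4470·(782) + 36795·(-95)
Scale by -96: particular solution (-75072, 9120); reduce u mod 2453: (971, -118).
General solution: u = 971 + 2453t, v = -118 - 298t for integer t.
-12504 ≤ 971 + 2453t ≤ 31337 gives t ∈ [-5, 12], which is 18 values.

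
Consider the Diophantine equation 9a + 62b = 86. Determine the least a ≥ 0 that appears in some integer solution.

44

gcd(62, 9):
  62 = 6·9 + 8
  9 = 1·8 + 1
  8 = 8·1
so gcd(62, 9) = 1.
1 divides 86, so solutions exist.
Back-substitute for Bézout coefficients:
  1 = 9 - 1·8
  ... = 9·(7) + 62·(-1)
Scale by 86/1 = 86: (a₀, b₀) = (602, -86).
General solution: a = 602 + 62t, b = -86 - 9t for integer t.
a ≥ 0: smallest is 602 mod 62 = 44 (at t = -9), with b = -5.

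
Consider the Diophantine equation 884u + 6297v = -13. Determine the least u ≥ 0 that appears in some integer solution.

gcd(6297, 884) = 1.
1 divides -13, so solutions exist.
By Bézout, 884·(-520) + 6297·(73) = 1.
Scale by -13/1 = -13: (u₀, v₀) = (6760, -949).
General solution: u = 6760 + 6297t, v = -949 - 884t for integer t.
u ≥ 0: smallest is 6760 mod 6297 = 463 (at t = -1), with v = -65.

463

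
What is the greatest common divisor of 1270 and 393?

1

gcd(1270, 393) = 1  (1270 = 3·393 + 91, 393 = 4·91 + 29, 91 = 3·29 + 4, 29 = 7·4 + 1, 4 = 4·1).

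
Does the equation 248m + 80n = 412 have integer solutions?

no

gcd(248, 80) = 8  (248 = 3*80 + 8, 80 = 10*8).
8 does not divide 412 (remainder 4), so no integer solutions.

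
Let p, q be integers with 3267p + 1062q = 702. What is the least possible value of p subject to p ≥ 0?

48

gcd(3267, 1062):
  3267 = 3×1062 + 81
  1062 = 13×81 + 9
  81 = 9×9
so gcd(3267, 1062) = 9.
9 divides 702, so solutions exist.
Back-substitute for Bézout coefficients:
  9 = 1062 - 13×81
  ... = 3267×(-13) + 1062×(40)
Scale by 702/9 = 78: (p₀, q₀) = (-1014, 3120).
General solution: p = -1014 + 118t, q = 3120 - 363t for integer t.
p ≥ 0: smallest is -1014 mod 118 = 48 (at t = 9), with q = -147.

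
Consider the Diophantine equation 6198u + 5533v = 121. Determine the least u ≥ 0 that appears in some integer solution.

gcd(6198, 5533):
  6198 = 1*5533 + 665
  5533 = 8*665 + 213
  665 = 3*213 + 26
  213 = 8*26 + 5
  26 = 5*5 + 1
  5 = 5*1
so gcd(6198, 5533) = 1.
1 divides 121, so solutions exist.
Back-substitute for Bézout coefficients:
  1 = 26 - 5*5
  ... = 6198*(1065) + 5533*(-1193)
Scale by 121/1 = 121: (u₀, v₀) = (128865, -144353).
General solution: u = 128865 + 5533t, v = -144353 - 6198t for integer t.
u ≥ 0: smallest is 128865 mod 5533 = 1606 (at t = -23), with v = -1799.

1606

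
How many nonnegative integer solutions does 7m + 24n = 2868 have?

gcd(24, 7) = 1.
By Bézout, 7×(7) + 24×(-2) = 1.
One solution: (12, 116).
General: m = 12 + 24t, n = 116 - 7t.
m ≥ 0 ⇒ t ≥ 0; n ≥ 0 ⇒ t ≤ 16. So t ∈ [0, 16]: 17 solutions.

17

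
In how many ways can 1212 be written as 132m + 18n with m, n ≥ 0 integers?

3

gcd(132, 18) = 6.
By Bézout, 132·(1) + 18·(-7) = 6.
One solution: (1, 60).
General: m = 1 + 3t, n = 60 - 22t.
m ≥ 0 ⇒ t ≥ 0; n ≥ 0 ⇒ t ≤ 2. So t ∈ [0, 2]: 3 solutions.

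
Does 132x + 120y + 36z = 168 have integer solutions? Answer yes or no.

gcd(132, 120) = 12  (132 = 1·120 + 12, 120 = 10·12).
gcd(12, 36) = 12.
12 divides 168, so integer solutions exist.

yes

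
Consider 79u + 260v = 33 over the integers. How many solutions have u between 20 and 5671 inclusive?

gcd(260, 79) = 1  (260 = 3*79 + 23, 79 = 3*23 + 10, 23 = 2*10 + 3, 10 = 3*3 + 1, 3 = 3*1).
Back-substituting, 79*(79) + 260*(-24) = 1.
Scale by 33: particular solution (2607, -792); reduce u mod 260: (7, -2).
General solution: u = 7 + 260t, v = -2 - 79t for integer t.
20 ≤ 7 + 260t ≤ 5671 gives t ∈ [1, 21], which is 21 values.

21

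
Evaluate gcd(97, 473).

1

gcd(473, 97) = 1  (473 = 4*97 + 85, 97 = 1*85 + 12, 85 = 7*12 + 1, 12 = 12*1).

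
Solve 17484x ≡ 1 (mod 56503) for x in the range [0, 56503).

gcd(56503, 17484) = 1.
By Bézout, 17484*(-4017) + 56503*(1243) = 1.
So 17484*-4017 ≡ 1 (mod 56503), and -4017 mod 56503 = 52486.

52486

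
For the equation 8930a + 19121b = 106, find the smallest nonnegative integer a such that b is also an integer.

gcd(19121, 8930) = 1.
1 divides 106, so solutions exist.
By Bézout, 8930·(-6126) + 19121·(2861) = 1.
Scale by 106/1 = 106: (a₀, b₀) = (-649356, 303266).
General solution: a = -649356 + 19121t, b = 303266 - 8930t for integer t.
a ≥ 0: smallest is -649356 mod 19121 = 758 (at t = 34), with b = -354.

758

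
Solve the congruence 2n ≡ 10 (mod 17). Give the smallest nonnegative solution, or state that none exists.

5

gcd(17, 2) = 1  (17 = 8·2 + 1, 2 = 2·1).
1 divides 10, so solutions exist.
Back-substituting, 2·(-8) + 17·(1) = 1.
So 2·(-8) ≡ 1 (mod 17); multiply by 10: n ≡ -80 (mod 17).
Smallest nonnegative: n = -80 mod 17 = 5.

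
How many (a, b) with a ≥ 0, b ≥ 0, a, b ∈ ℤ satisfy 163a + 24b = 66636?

gcd(163, 24) = 1  (163 = 6×24 + 19, 24 = 1×19 + 5, 19 = 3×5 + 4, 5 = 1×4 + 1, 4 = 4×1).
Back-substituting, 163×(-5) + 24×(34) = 1.
Scale by 66636: one solution is (-333180, 2265624). Reduce a mod 24: (12, 2695).
General: a = 12 + 24t, b = 2695 - 163t.
a ≥ 0 ⇒ t ≥ 0; b ≥ 0 ⇒ t ≤ 16. So t ∈ [0, 16]: 17 solutions.

17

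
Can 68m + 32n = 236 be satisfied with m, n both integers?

yes

gcd(68, 32) = 4.
4 divides 236, so integer solutions exist.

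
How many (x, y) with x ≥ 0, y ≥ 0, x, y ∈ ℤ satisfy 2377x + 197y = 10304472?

gcd(2377, 197) = 1.
By Bézout, 2377·(91) + 197·(-1098) = 1.
One solution: (151, 50485).
General: x = 151 + 197t, y = 50485 - 2377t.
x ≥ 0 ⇒ t ≥ 0; y ≥ 0 ⇒ t ≤ 21. So t ∈ [0, 21]: 22 solutions.

22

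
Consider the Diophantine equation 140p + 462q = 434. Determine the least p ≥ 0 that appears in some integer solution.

gcd(462, 140) = 14  (462 = 3*140 + 42, 140 = 3*42 + 14, 42 = 3*14).
14 divides 434, so solutions exist.
Back-substituting, 140*(10) + 462*(-3) = 14.
Scale by 434/14 = 31: (p₀, q₀) = (310, -93).
General solution: p = 310 + 33t, q = -93 - 10t for integer t.
p ≥ 0: smallest is 310 mod 33 = 13 (at t = -9), with q = -3.

13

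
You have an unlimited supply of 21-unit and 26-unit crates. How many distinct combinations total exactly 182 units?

1

Need nonnegative integers with 21j + 26k = 182.
gcd(21, 26) = 1, and 21·(5) + 26·(-4) = 1.
So (j₀, k₀) = (910, -728); general j = 910 + 26t, k = -728 - 21t.
j ≥ 0 ⇒ t ≥ -35; k ≥ 0 ⇒ t ≤ -35. That's 1 value of t.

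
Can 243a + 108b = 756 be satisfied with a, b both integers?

gcd(243, 108):
  243 = 2*108 + 27
  108 = 4*27
so gcd(243, 108) = 27.
27 divides 756, so integer solutions exist.

yes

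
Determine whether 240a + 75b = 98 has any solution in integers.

gcd(240, 75) = 15  (240 = 3*75 + 15, 75 = 5*15).
15 does not divide 98 (remainder 8), so no integer solutions.

no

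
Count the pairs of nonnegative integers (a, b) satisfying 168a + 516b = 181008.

gcd(516, 168):
  516 = 3×168 + 12
  168 = 14×12
so gcd(516, 168) = 12.
Back-substitute for Bézout coefficients:
  12 = 516 - 3×168
  ... = 168×(-3) + 516×(1)
Scale by 15084: one solution is (-45252, 15084). Reduce a mod 43: (27, 342).
General: a = 27 + 43t, b = 342 - 14t.
a ≥ 0 ⇒ t ≥ 0; b ≥ 0 ⇒ t ≤ 24. So t ∈ [0, 24]: 25 solutions.

25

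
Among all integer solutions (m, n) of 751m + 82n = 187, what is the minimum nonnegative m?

gcd(751, 82) = 1  (751 = 9·82 + 13, 82 = 6·13 + 4, 13 = 3·4 + 1, 4 = 4·1).
1 divides 187, so solutions exist.
Back-substituting, 751·(19) + 82·(-174) = 1.
Scale by 187/1 = 187: (m₀, n₀) = (3553, -32538).
General solution: m = 3553 + 82t, n = -32538 - 751t for integer t.
m ≥ 0: smallest is 3553 mod 82 = 27 (at t = -43), with n = -245.

27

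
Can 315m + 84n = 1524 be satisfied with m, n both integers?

gcd(315, 84):
  315 = 3*84 + 63
  84 = 1*63 + 21
  63 = 3*21
so gcd(315, 84) = 21.
21 does not divide 1524 (remainder 12), so no integer solutions.

no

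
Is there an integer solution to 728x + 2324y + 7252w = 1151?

no

gcd(2324, 728):
  2324 = 3*728 + 140
  728 = 5*140 + 28
  140 = 5*28
so gcd(2324, 728) = 28.
gcd(28, 7252) = 28.
28 does not divide 1151 (remainder 3), so no integer solutions.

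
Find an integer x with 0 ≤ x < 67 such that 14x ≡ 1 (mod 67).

gcd(67, 14) = 1.
By Bézout, 14×(24) + 67×(-5) = 1.
So 14×24 ≡ 1 (mod 67), and 24 mod 67 = 24.

24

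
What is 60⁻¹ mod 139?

gcd(139, 60) = 1.
By Bézout, 60×(-44) + 139×(19) = 1.
So 60×-44 ≡ 1 (mod 139), and -44 mod 139 = 95.

95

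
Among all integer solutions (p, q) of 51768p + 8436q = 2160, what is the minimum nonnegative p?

gcd(51768, 8436) = 12.
12 divides 2160, so solutions exist.
By Bézout, 51768*(-227) + 8436*(1393) = 12.
Scale by 2160/12 = 180: (p₀, q₀) = (-40860, 250740).
General solution: p = -40860 + 703t, q = 250740 - 4314t for integer t.
p ≥ 0: smallest is -40860 mod 703 = 617 (at t = 59), with q = -3786.

617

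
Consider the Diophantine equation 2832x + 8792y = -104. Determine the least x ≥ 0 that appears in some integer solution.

gcd(8792, 2832) = 8.
8 divides -104, so solutions exist.
By Bézout, 2832·(-208) + 8792·(67) = 8.
Scale by -104/8 = -13: (x₀, y₀) = (2704, -871).
General solution: x = 2704 + 1099t, y = -871 - 354t for integer t.
x ≥ 0: smallest is 2704 mod 1099 = 506 (at t = -2), with y = -163.

506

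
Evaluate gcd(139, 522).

1

gcd(522, 139):
  522 = 3×139 + 105
  139 = 1×105 + 34
  105 = 3×34 + 3
  34 = 11×3 + 1
  3 = 3×1
so gcd(522, 139) = 1.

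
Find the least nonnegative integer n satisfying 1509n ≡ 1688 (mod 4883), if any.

1522

gcd(4883, 1509) = 1  (4883 = 3·1509 + 356, 1509 = 4·356 + 85, 356 = 4·85 + 16, 85 = 5·16 + 5, 16 = 3·5 + 1, 5 = 5·1).
1 divides 1688, so solutions exist.
Back-substituting, 1509·(-919) + 4883·(284) = 1.
So 1509·(-919) ≡ 1 (mod 4883); multiply by 1688: n ≡ -1551272 (mod 4883).
Smallest nonnegative: n = -1551272 mod 4883 = 1522.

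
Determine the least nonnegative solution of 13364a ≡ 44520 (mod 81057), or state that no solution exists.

gcd(81057, 13364):
  81057 = 6*13364 + 873
  13364 = 15*873 + 269
  873 = 3*269 + 66
  269 = 4*66 + 5
  66 = 13*5 + 1
  5 = 5*1
so gcd(81057, 13364) = 1.
1 divides 44520, so solutions exist.
Back-substitute for Bézout coefficients:
  1 = 66 - 13*5
  ... = 13364*(-15970) + 81057*(2633)
So 13364*(-15970) ≡ 1 (mod 81057); multiply by 44520: a ≡ -710984400 (mod 81057).
Smallest nonnegative: a = -710984400 mod 81057 = 47604.

47604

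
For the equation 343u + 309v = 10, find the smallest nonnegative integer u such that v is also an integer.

gcd(343, 309) = 1  (343 = 1×309 + 34, 309 = 9×34 + 3, 34 = 11×3 + 1, 3 = 3×1).
1 divides 10, so solutions exist.
Back-substituting, 343×(100) + 309×(-111) = 1.
Scale by 10/1 = 10: (u₀, v₀) = (1000, -1110).
General solution: u = 1000 + 309t, v = -1110 - 343t for integer t.
u ≥ 0: smallest is 1000 mod 309 = 73 (at t = -3), with v = -81.

73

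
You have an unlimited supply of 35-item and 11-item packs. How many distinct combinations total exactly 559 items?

Need nonnegative integers with 35j + 11k = 559.
gcd(35, 11) = 1, and 35·(-5) + 11·(16) = 1.
So (j₀, k₀) = (-2795, 8944); general j = -2795 + 11t, k = 8944 - 35t.
j ≥ 0 ⇒ t ≥ 255; k ≥ 0 ⇒ t ≤ 255. That's 1 value of t.

1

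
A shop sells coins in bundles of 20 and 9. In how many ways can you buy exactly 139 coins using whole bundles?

1

Need nonnegative integers with 20j + 9k = 139.
gcd(20, 9) = 1, and 20·(-4) + 9·(9) = 1.
So (j₀, k₀) = (-556, 1251); general j = -556 + 9t, k = 1251 - 20t.
j ≥ 0 ⇒ t ≥ 62; k ≥ 0 ⇒ t ≤ 62. That's 1 value of t.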